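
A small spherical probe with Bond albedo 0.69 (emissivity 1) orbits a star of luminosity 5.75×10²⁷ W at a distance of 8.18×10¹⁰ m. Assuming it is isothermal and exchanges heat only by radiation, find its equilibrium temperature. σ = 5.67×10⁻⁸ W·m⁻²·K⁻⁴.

First find the stellar flux at distance d: S = L/(4πd²) = 5.75×10²⁷/(4π·(8.18×10¹⁰)²) = 68380 W/m².
For an isothermal sphere, absorbed (1−a)S·πr² = emitted σ·4πr²·T⁴, so T⁴ = (1−a)S/(4σ).
T⁴ = 0.310·68380/(4·5.67×10⁻⁸) = 9.347×10¹⁰ K⁴.

T ≈ 553 K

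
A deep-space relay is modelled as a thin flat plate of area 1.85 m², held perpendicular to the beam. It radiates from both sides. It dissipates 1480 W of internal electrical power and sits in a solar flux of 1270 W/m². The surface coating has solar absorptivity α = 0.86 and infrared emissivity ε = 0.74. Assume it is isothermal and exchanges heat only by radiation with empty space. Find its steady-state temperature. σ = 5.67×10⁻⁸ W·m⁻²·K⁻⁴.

T ≈ 388 K

At steady state, absorbed solar power + internal power = radiated power.
Absorbed: α·S·A_cross = 0.86·1270·1.850 = 2021 W (cross-section A).
Total input = 2021 + 1480 = 3501 W.
Radiated: εσ·A_surf·T⁴ with A_surf = 2A = 3.700 m².
T⁴ = 3501/(0.74·5.67×10⁻⁸·3.700) = 2.255×10¹⁰ K⁴.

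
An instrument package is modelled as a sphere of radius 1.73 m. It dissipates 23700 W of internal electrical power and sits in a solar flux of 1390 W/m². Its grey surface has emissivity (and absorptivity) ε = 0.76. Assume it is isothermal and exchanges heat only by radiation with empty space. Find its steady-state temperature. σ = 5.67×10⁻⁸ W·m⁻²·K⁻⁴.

At steady state, absorbed solar power + internal power = radiated power.
Absorbed: α·S·A_cross = 0.76·1390·9.402 = 9933 W (cross-section πr²).
Total input = 9933 + 23700 = 33630 W.
Radiated: εσ·A_surf·T⁴ with A_surf = 4πr² = 37.61 m².
T⁴ = 33630/(0.76·5.67×10⁻⁸·37.61) = 2.075×10¹⁰ K⁴.

T ≈ 380 K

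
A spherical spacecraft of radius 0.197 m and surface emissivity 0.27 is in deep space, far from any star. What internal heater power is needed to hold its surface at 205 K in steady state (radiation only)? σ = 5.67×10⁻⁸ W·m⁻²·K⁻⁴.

P = εσ·4πr²·T⁴.
4πr² = 0.4877 m²; T⁴ = 1.766×10⁹ K⁴.
P = 0.27·5.67×10⁻⁸·0.4877·1.766×10⁹.

P ≈ 13.2 W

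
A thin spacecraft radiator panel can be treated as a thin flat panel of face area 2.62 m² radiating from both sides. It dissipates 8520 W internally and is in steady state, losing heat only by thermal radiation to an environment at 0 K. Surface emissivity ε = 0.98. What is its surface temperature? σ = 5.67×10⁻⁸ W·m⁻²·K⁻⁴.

Steady state: internal power = radiated power, P = εσA T⁴.
Radiating area A = 2·2.62 = 5.240 m².
T⁴ = P/(εσA) = 8520/(0.98·5.67×10⁻⁸·5.240) = 2.926×10¹⁰ K⁴.
T = (2.926×10¹⁰)^(1/4).

T ≈ 414 K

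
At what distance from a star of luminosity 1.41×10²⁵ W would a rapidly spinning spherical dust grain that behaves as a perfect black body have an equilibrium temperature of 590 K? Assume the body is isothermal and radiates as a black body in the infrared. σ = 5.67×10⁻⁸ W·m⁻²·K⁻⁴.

For an isothermal black-emitting sphere, (1−a)S·πr² = σ·4πr²·T⁴ ⇒ S = 4σT⁴/(1−a).
S = 4·5.67×10⁻⁸·(590)⁴/1.00 = 27480 W/m².
Flux falls as S = L/(4πd²), so d = √(L/(4πS)) = √(1.41×10²⁵/(4π·27480)).

d ≈ 6.39×10⁹ m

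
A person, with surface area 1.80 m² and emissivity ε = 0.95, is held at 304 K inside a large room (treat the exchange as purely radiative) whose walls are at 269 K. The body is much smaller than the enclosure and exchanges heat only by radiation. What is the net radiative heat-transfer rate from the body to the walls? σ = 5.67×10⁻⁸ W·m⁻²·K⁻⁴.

P_net ≈ 320 W

For a small grey body in a large enclosure: P_net = εσA(T_body⁴ − T_wall⁴).
A = 1.80 m²; T_body⁴ − T_wall⁴ = 8.541×10⁹ − 5.236×10⁹ = 3.305×10⁹ K⁴.
|P_net| = 0.95·5.67×10⁻⁸·1.800·3.305×10⁹.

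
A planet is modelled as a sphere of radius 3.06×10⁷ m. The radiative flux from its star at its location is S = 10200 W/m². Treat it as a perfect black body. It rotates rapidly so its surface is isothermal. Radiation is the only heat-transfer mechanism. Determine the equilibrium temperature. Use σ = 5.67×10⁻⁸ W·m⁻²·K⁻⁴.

T ≈ 461 K

At equilibrium, absorbed power = emitted power.
Absorbing cross-section = πr² = 2.942×10¹⁵ m²; emitting surface = 4πr² = 1.177×10¹⁶ m² (ratio 4).
S·A_cross = εσ·A_surf·T⁴  ⇒  T⁴ = S/(4σ).
T⁴ = 1.00·10200/(4·5.67×10⁻⁸) = 4.497×10¹⁰ K⁴.
T = (4.497×10¹⁰)^(1/4).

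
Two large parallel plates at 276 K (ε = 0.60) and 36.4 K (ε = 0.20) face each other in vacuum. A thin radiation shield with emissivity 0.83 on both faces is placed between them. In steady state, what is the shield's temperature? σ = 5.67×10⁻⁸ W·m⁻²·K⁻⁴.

T_s ≈ 256 K

In steady state the net flux on the hot side equals that on the cold side.
σ(T₁⁴−T_s⁴)/D₁ = σ(T_s⁴−T₂⁴)/D₂, with D₁ = 1/ε₁+1/ε_s−1 = 1.871, D₂ = 1/ε_s+1/ε₂−1 = 5.205.
Solve for T_s⁴: T_s⁴ = (D₂·T₁⁴ + D₁·T₂⁴)/(D₁+D₂) = 4.269×10⁹ K⁴.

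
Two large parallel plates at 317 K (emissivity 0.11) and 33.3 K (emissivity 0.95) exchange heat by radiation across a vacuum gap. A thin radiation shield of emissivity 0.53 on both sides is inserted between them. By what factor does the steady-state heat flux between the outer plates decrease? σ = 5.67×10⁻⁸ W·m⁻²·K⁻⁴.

Without shield: q₀ = σΔ(T⁴)/(1/ε₁+1/ε₂−1) with denominator 9.144.
With shield the two gaps are in series; the resistances add: (1/ε₁+1/ε_s−1)+(1/ε_s+1/ε₂−1) = 9.978+1.939 = 11.92.
Heat-flux ratio q₀/q = 11.92/9.144.

factor ≈ 1.30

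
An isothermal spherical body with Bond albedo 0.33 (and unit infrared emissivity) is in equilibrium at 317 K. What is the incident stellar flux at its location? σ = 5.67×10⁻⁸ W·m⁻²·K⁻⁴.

(1−a)S·πr² = σ·4πr²·T⁴ ⇒ S = 4σT⁴/(1−a).
S = 4·5.67×10⁻⁸·1.010×10¹⁰/0.670.

S ≈ 3420 W/m²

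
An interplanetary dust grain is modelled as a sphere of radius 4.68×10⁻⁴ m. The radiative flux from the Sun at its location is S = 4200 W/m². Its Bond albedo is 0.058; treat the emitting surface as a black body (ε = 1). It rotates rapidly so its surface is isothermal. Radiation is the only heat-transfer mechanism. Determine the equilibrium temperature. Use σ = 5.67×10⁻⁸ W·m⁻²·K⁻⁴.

At equilibrium, absorbed power = emitted power.
Absorbing cross-section = πr² = 6.881×10⁻⁷ m²; emitting surface = 4πr² = 2.752×10⁻⁶ m² (ratio 4).
(1−a)S·A_cross = εσ·A_surf·T⁴  ⇒  T⁴ = (1−a)S/(4σ).
T⁴ = 0.942·4200/(4·5.67×10⁻⁸) = 1.744×10¹⁰ K⁴.
T = (1.744×10¹⁰)^(1/4).

T ≈ 363 K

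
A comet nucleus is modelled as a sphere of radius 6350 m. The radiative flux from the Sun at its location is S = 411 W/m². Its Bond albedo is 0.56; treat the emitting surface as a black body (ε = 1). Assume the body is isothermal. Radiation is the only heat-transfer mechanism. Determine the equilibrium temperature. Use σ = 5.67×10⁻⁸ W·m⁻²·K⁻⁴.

At equilibrium, absorbed power = emitted power.
Absorbing cross-section = πr² = 1.267×10⁸ m²; emitting surface = 4πr² = 5.067×10⁸ m² (ratio 4).
(1−a)S·A_cross = εσ·A_surf·T⁴  ⇒  T⁴ = (1−a)S/(4σ).
T⁴ = 0.440·411/(4·5.67×10⁻⁸) = 7.974×10⁸ K⁴.
T = (7.974×10⁸)^(1/4).

T ≈ 168 K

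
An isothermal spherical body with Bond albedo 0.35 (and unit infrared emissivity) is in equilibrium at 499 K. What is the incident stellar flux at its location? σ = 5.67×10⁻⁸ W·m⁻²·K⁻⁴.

S ≈ 21600 W/m²

(1−a)S·πr² = σ·4πr²·T⁴ ⇒ S = 4σT⁴/(1−a).
S = 4·5.67×10⁻⁸·6.200×10¹⁰/0.650.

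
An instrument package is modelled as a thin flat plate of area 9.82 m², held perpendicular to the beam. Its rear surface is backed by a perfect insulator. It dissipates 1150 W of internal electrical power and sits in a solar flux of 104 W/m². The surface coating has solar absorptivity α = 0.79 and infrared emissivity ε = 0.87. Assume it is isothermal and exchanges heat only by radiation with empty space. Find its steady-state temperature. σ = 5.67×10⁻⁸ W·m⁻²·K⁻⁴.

T ≈ 252 K

At steady state, absorbed solar power + internal power = radiated power.
Absorbed: α·S·A_cross = 0.79·104·9.820 = 806.8 W (cross-section A).
Total input = 806.8 + 1150 = 1957 W.
Radiated: εσ·A_surf·T⁴ with A_surf = A = 9.820 m².
T⁴ = 1957/(0.87·5.67×10⁻⁸·9.820) = 4.040×10⁹ K⁴.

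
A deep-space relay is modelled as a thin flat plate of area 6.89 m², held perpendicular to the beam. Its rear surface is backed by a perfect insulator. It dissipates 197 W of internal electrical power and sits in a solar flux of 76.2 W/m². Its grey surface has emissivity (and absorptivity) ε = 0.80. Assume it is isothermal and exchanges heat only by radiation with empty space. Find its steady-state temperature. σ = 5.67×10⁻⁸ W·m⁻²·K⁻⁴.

T ≈ 211 K

At steady state, absorbed solar power + internal power = radiated power.
Absorbed: α·S·A_cross = 0.80·76.2·6.890 = 420.0 W (cross-section A).
Total input = 420.0 + 197 = 617.0 W.
Radiated: εσ·A_surf·T⁴ with A_surf = A = 6.890 m².
T⁴ = 617.0/(0.80·5.67×10⁻⁸·6.890) = 1.974×10⁹ K⁴.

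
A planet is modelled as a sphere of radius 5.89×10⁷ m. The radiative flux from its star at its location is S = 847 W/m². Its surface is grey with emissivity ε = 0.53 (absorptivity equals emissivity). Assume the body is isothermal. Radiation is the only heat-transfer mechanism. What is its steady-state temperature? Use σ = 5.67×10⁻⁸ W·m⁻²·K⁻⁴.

T ≈ 247 K

At equilibrium, absorbed power = emitted power.
Absorbing cross-section = πr² = 1.090×10¹⁶ m²; emitting surface = 4πr² = 4.360×10¹⁶ m² (ratio 4).
εS·A_cross = εσ·A_surf·T⁴  ⇒  T⁴ = S/(4σ)   (ε cancels).
T⁴ = 847/(4·5.67×10⁻⁸) = 3.735×10⁹ K⁴.
T = (3.735×10⁹)^(1/4).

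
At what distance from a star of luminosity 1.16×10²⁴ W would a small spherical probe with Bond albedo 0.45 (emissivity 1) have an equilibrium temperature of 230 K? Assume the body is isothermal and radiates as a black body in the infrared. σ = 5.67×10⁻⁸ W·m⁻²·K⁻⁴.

d ≈ 8.94×10⁹ m

For an isothermal black-emitting sphere, (1−a)S·πr² = σ·4πr²·T⁴ ⇒ S = 4σT⁴/(1−a).
S = 4·5.67×10⁻⁸·(230)⁴/0.550 = 1154 W/m².
Flux falls as S = L/(4πd²), so d = √(L/(4πS)) = √(1.16×10²⁴/(4π·1154)).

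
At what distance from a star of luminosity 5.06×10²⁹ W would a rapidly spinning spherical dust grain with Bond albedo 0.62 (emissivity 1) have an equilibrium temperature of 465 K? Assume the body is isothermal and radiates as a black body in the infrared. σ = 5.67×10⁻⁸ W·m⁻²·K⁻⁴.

For an isothermal black-emitting sphere, (1−a)S·πr² = σ·4πr²·T⁴ ⇒ S = 4σT⁴/(1−a).
S = 4·5.67×10⁻⁸·(465)⁴/0.380 = 27900 W/m².
Flux falls as S = L/(4πd²), so d = √(L/(4πS)) = √(5.06×10²⁹/(4π·27900)).

d ≈ 1.20×10¹² m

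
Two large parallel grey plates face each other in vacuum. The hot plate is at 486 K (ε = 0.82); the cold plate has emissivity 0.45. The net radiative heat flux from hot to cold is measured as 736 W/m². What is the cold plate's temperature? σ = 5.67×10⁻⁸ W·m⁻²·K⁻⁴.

T₂ ≈ 394 K

q = σ(T₁⁴ − T₂⁴)/(1/ε₁ + 1/ε₂ − 1); denominator = 2.442.
T₂⁴ = T₁⁴ − q·(1/ε₁+1/ε₂−1)/σ = 5.579×10¹⁰ − 736·2.442/5.67×10⁻⁸
    = 2.409×10¹⁰ K⁴.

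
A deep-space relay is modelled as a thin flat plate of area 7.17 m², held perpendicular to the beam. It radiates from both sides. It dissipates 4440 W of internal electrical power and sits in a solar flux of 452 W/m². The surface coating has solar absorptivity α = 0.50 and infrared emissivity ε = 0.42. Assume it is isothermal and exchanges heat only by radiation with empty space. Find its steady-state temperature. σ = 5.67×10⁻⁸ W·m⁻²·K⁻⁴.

At steady state, absorbed solar power + internal power = radiated power.
Absorbed: α·S·A_cross = 0.50·452·7.170 = 1620 W (cross-section A).
Total input = 1620 + 4440 = 6060 W.
Radiated: εσ·A_surf·T⁴ with A_surf = 2A = 14.34 m².
T⁴ = 6060/(0.42·5.67×10⁻⁸·14.34) = 1.775×10¹⁰ K⁴.

T ≈ 365 K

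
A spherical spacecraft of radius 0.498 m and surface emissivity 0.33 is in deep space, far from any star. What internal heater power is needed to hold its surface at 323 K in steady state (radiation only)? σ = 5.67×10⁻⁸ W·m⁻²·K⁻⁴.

P = εσ·4πr²·T⁴.
4πr² = 3.117 m²; T⁴ = 1.088×10¹⁰ K⁴.
P = 0.33·5.67×10⁻⁸·3.117·1.088×10¹⁰.

P ≈ 635 W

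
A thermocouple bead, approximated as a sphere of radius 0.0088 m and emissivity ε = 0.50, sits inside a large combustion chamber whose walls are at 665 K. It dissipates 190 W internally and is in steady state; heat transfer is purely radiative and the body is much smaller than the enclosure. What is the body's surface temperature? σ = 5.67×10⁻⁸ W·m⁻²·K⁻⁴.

For a small grey body in a large enclosure, net radiated power = εσA(T⁴ − T_w⁴).
Steady state: P = εσA(T⁴ − T_w⁴) with A = 4πr² = 9.731×10⁻⁴ m².
T⁴ = P/(εσA) + T_w⁴ = 190/(0.50·5.67×10⁻⁸·9.731×10⁻⁴) + (665)⁴
    = 6.887×10¹² + 1.956×10¹¹ = 7.082×10¹² K⁴.

T ≈ 1630 K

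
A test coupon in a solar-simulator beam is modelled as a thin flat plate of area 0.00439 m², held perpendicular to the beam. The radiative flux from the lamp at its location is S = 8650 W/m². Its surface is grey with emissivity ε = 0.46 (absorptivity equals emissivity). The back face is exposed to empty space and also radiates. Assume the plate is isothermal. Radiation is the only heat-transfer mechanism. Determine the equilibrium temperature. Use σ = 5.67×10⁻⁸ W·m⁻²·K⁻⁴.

At equilibrium, absorbed power = emitted power.
Absorbing cross-section = A = 0.004390 m²; emitting surface = 2A = 0.008780 m² (ratio 2).
εS·A_cross = εσ·A_surf·T⁴  ⇒  T⁴ = S/(2σ)   (ε cancels).
T⁴ = 8650/(2·5.67×10⁻⁸) = 7.628×10¹⁰ K⁴.
T = (7.628×10¹⁰)^(1/4).

T ≈ 526 K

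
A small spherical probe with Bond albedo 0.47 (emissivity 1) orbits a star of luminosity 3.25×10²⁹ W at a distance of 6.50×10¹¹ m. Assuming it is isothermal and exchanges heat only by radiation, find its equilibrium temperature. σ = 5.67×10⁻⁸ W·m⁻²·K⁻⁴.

T ≈ 615 K

First find the stellar flux at distance d: S = L/(4πd²) = 3.25×10²⁹/(4π·(6.50×10¹¹)²) = 61210 W/m².
For an isothermal sphere, absorbed (1−a)S·πr² = emitted σ·4πr²·T⁴, so T⁴ = (1−a)S/(4σ).
T⁴ = 0.530·61210/(4·5.67×10⁻⁸) = 1.430×10¹¹ K⁴.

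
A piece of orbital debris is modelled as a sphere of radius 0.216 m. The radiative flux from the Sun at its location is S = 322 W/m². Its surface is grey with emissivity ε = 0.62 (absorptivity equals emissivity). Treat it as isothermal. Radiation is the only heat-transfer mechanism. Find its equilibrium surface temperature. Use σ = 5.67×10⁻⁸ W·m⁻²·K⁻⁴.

T ≈ 194 K

At equilibrium, absorbed power = emitted power.
Absorbing cross-section = πr² = 0.1466 m²; emitting surface = 4πr² = 0.5863 m² (ratio 4).
εS·A_cross = εσ·A_surf·T⁴  ⇒  T⁴ = S/(4σ)   (ε cancels).
T⁴ = 322/(4·5.67×10⁻⁸) = 1.420×10⁹ K⁴.
T = (1.420×10⁹)^(1/4).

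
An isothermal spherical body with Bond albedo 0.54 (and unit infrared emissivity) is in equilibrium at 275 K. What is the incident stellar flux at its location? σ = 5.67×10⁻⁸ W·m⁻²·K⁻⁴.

S ≈ 2820 W/m²

(1−a)S·πr² = σ·4πr²·T⁴ ⇒ S = 4σT⁴/(1−a).
S = 4·5.67×10⁻⁸·5.719×10⁹/0.460.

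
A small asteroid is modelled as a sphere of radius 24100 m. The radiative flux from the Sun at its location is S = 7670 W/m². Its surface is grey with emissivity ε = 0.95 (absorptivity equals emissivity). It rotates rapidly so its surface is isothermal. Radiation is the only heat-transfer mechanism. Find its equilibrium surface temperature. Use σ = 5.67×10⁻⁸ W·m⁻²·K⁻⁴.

T ≈ 429 K

At equilibrium, absorbed power = emitted power.
Absorbing cross-section = πr² = 1.825×10⁹ m²; emitting surface = 4πr² = 7.299×10⁹ m² (ratio 4).
εS·A_cross = εσ·A_surf·T⁴  ⇒  T⁴ = S/(4σ)   (ε cancels).
T⁴ = 7670/(4·5.67×10⁻⁸) = 3.382×10¹⁰ K⁴.
T = (3.382×10¹⁰)^(1/4).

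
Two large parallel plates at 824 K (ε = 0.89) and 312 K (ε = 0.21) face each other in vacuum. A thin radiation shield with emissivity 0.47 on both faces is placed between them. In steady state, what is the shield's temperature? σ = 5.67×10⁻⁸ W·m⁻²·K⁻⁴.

T_s ≈ 761 K

In steady state the net flux on the hot side equals that on the cold side.
σ(T₁⁴−T_s⁴)/D₁ = σ(T_s⁴−T₂⁴)/D₂, with D₁ = 1/ε₁+1/ε_s−1 = 2.251, D₂ = 1/ε_s+1/ε₂−1 = 5.890.
Solve for T_s⁴: T_s⁴ = (D₂·T₁⁴ + D₁·T₂⁴)/(D₁+D₂) = 3.361×10¹¹ K⁴.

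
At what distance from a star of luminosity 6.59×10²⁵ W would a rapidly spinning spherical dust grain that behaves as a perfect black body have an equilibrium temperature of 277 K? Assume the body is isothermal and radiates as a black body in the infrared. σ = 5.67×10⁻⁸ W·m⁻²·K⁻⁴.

For an isothermal black-emitting sphere, (1−a)S·πr² = σ·4πr²·T⁴ ⇒ S = 4σT⁴/(1−a).
S = 4·5.67×10⁻⁸·(277)⁴/1.00 = 1335 W/m².
Flux falls as S = L/(4πd²), so d = √(L/(4πS)) = √(6.59×10²⁵/(4π·1335)).

d ≈ 6.27×10¹⁰ m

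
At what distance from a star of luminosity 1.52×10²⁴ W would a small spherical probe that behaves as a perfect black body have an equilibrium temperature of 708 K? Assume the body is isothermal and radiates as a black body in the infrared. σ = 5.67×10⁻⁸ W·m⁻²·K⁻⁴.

For an isothermal black-emitting sphere, (1−a)S·πr² = σ·4πr²·T⁴ ⇒ S = 4σT⁴/(1−a).
S = 4·5.67×10⁻⁸·(708)⁴/1.00 = 56990 W/m².
Flux falls as S = L/(4πd²), so d = √(L/(4πS)) = √(1.52×10²⁴/(4π·56990)).

d ≈ 1.46×10⁹ m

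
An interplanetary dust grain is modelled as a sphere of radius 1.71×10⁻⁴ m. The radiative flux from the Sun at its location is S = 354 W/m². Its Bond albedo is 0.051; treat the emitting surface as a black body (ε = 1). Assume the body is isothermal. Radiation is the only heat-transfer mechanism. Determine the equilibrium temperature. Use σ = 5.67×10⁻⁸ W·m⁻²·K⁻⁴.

T ≈ 196 K

At equilibrium, absorbed power = emitted power.
Absorbing cross-section = πr² = 9.186×10⁻⁸ m²; emitting surface = 4πr² = 3.675×10⁻⁷ m² (ratio 4).
(1−a)S·A_cross = εσ·A_surf·T⁴  ⇒  T⁴ = (1−a)S/(4σ).
T⁴ = 0.949·354/(4·5.67×10⁻⁸) = 1.481×10⁹ K⁴.
T = (1.481×10⁹)^(1/4).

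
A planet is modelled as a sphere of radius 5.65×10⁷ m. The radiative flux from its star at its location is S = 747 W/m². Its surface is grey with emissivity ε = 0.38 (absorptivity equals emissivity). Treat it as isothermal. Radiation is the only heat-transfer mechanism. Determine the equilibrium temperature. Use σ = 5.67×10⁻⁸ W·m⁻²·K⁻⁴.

T ≈ 240 K

At equilibrium, absorbed power = emitted power.
Absorbing cross-section = πr² = 1.003×10¹⁶ m²; emitting surface = 4πr² = 4.011×10¹⁶ m² (ratio 4).
εS·A_cross = εσ·A_surf·T⁴  ⇒  T⁴ = S/(4σ)   (ε cancels).
T⁴ = 747/(4·5.67×10⁻⁸) = 3.294×10⁹ K⁴.
T = (3.294×10⁹)^(1/4).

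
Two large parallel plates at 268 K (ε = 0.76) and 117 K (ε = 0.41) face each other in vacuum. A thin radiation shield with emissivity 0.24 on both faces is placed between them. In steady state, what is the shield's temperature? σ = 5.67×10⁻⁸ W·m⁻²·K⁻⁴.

T_s ≈ 233 K

In steady state the net flux on the hot side equals that on the cold side.
σ(T₁⁴−T_s⁴)/D₁ = σ(T_s⁴−T₂⁴)/D₂, with D₁ = 1/ε₁+1/ε_s−1 = 4.482, D₂ = 1/ε_s+1/ε₂−1 = 5.606.
Solve for T_s⁴: T_s⁴ = (D₂·T₁⁴ + D₁·T₂⁴)/(D₁+D₂) = 2.950×10⁹ K⁴.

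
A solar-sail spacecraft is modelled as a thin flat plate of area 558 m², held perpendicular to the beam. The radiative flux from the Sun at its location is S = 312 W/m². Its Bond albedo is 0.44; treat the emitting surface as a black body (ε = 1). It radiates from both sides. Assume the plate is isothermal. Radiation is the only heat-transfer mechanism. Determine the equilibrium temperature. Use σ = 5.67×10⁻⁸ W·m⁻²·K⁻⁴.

At equilibrium, absorbed power = emitted power.
Absorbing cross-section = A = 558.0 m²; emitting surface = 2A = 1116 m² (ratio 2).
(1−a)S·A_cross = εσ·A_surf·T⁴  ⇒  T⁴ = (1−a)S/(2σ).
T⁴ = 0.560·312/(2·5.67×10⁻⁸) = 1.541×10⁹ K⁴.
T = (1.541×10⁹)^(1/4).

T ≈ 198 K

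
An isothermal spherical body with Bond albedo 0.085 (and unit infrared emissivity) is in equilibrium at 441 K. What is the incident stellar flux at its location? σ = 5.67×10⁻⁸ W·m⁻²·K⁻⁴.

S ≈ 9380 W/m²

(1−a)S·πr² = σ·4πr²·T⁴ ⇒ S = 4σT⁴/(1−a).
S = 4·5.67×10⁻⁸·3.782×10¹⁰/0.915.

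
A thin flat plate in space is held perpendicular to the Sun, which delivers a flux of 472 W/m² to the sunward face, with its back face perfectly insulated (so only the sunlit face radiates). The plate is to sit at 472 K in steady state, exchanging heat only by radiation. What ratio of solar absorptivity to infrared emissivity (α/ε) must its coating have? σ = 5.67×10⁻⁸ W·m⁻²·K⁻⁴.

Balance: αS·A = εσ·1A·T⁴ ⇒ α/ε = σT⁴/S.
α/ε = 5.67×10⁻⁸·(472)⁴/472 = 5.67×10⁻⁸·4.963×10¹⁰/472.

α/ε ≈ 5.96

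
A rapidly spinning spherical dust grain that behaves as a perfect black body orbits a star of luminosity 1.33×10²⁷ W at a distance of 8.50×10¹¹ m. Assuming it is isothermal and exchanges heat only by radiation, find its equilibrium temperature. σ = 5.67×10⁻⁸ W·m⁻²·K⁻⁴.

First find the stellar flux at distance d: S = L/(4πd²) = 1.33×10²⁷/(4π·(8.50×10¹¹)²) = 146.5 W/m².
For an isothermal sphere, absorbed (1−a)S·πr² = emitted σ·4πr²·T⁴, so T⁴ = (1−a)S/(4σ).
T⁴ = 1.00·146.5/(4·5.67×10⁻⁸) = 6.459×10⁸ K⁴.

T ≈ 159 K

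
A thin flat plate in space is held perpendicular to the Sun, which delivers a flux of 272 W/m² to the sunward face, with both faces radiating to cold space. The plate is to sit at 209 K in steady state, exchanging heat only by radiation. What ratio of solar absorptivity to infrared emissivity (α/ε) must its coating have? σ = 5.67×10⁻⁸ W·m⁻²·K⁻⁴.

Balance: αS·A = εσ·2A·T⁴ ⇒ α/ε = 2σT⁴/S.
α/ε = 2·5.67×10⁻⁸·(209)⁴/272 = 2·5.67×10⁻⁸·1.908×10⁹/272.

α/ε ≈ 0.795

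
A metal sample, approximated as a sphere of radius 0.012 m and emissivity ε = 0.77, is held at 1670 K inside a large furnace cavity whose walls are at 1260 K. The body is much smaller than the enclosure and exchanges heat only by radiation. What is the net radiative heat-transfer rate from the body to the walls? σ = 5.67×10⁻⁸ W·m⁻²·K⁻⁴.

P_net ≈ 415 W

For a small grey body in a large enclosure: P_net = εσA(T_body⁴ − T_wall⁴).
A = 4πr² = 0.001810 m²; T_body⁴ − T_wall⁴ = 7.778×10¹² − 2.520×10¹² = 5.257×10¹² K⁴.
|P_net| = 0.77·5.67×10⁻⁸·0.001810·5.257×10¹².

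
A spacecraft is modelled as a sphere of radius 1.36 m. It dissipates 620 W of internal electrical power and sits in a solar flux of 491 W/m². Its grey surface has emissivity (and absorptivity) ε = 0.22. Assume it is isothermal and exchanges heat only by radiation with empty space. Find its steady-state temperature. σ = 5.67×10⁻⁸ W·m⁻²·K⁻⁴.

T ≈ 256 K

At steady state, absorbed solar power + internal power = radiated power.
Absorbed: α·S·A_cross = 0.22·491·5.811 = 627.7 W (cross-section πr²).
Total input = 627.7 + 620 = 1248 W.
Radiated: εσ·A_surf·T⁴ with A_surf = 4πr² = 23.24 m².
T⁴ = 1248/(0.22·5.67×10⁻⁸·23.24) = 4.303×10⁹ K⁴.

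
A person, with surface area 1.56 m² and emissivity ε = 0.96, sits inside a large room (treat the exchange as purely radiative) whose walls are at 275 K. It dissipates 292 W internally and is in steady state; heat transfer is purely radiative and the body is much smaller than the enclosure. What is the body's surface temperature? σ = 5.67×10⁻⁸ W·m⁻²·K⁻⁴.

T ≈ 309 K

For a small grey body in a large enclosure, net radiated power = εσA(T⁴ − T_w⁴).
Steady state: P = εσA(T⁴ − T_w⁴) with A = 1.56 m².
T⁴ = P/(εσA) + T_w⁴ = 292/(0.96·5.67×10⁻⁸·1.560) + (275)⁴
    = 3.439×10⁹ + 5.719×10⁹ = 9.158×10⁹ K⁴.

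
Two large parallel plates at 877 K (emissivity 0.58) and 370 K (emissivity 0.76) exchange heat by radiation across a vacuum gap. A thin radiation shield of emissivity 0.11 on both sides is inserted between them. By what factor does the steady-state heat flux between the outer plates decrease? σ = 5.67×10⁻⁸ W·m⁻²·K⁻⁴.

factor ≈ 9.42

Without shield: q₀ = σΔ(T⁴)/(1/ε₁+1/ε₂−1) with denominator 2.040.
With shield the two gaps are in series; the resistances add: (1/ε₁+1/ε_s−1)+(1/ε_s+1/ε₂−1) = 9.815+9.407 = 19.22.
Heat-flux ratio q₀/q = 19.22/2.040.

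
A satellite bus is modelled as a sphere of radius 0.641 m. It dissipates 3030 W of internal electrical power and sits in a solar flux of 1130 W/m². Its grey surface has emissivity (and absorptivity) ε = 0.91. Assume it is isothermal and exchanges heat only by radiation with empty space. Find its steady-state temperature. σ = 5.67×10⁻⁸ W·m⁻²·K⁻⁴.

At steady state, absorbed solar power + internal power = radiated power.
Absorbed: α·S·A_cross = 0.91·1130·1.291 = 1327 W (cross-section πr²).
Total input = 1327 + 3030 = 4357 W.
Radiated: εσ·A_surf·T⁴ with A_surf = 4πr² = 5.163 m².
T⁴ = 4357/(0.91·5.67×10⁻⁸·5.163) = 1.636×10¹⁰ K⁴.

T ≈ 358 K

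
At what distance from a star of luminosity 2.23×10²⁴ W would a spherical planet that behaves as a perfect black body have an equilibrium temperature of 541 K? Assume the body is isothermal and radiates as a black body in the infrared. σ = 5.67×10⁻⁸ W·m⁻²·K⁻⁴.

d ≈ 3.02×10⁹ m

For an isothermal black-emitting sphere, (1−a)S·πr² = σ·4πr²·T⁴ ⇒ S = 4σT⁴/(1−a).
S = 4·5.67×10⁻⁸·(541)⁴/1.00 = 19430 W/m².
Flux falls as S = L/(4πd²), so d = √(L/(4πS)) = √(2.23×10²⁴/(4π·19430)).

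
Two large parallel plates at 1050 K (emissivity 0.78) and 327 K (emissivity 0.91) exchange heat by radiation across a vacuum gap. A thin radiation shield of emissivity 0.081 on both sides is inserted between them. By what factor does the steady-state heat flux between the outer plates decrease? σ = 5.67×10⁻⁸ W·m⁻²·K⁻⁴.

Without shield: q₀ = σΔ(T⁴)/(1/ε₁+1/ε₂−1) with denominator 1.381.
With shield the two gaps are in series; the resistances add: (1/ε₁+1/ε_s−1)+(1/ε_s+1/ε₂−1) = 12.63+12.44 = 25.07.
Heat-flux ratio q₀/q = 25.07/1.381.

factor ≈ 18.2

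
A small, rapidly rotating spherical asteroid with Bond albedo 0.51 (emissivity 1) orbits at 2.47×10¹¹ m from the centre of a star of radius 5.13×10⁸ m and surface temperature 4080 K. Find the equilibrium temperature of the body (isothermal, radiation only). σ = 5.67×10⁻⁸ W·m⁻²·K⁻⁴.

T ≈ 110 K

The star's surface emits σT_*⁴; at distance d the flux is S = σT_*⁴(R_*/d)².
S = 5.67×10⁻⁸·(4080)⁴·(5.13×10⁸/2.47×10¹¹)² = 67.77 W/m².
For an isothermal sphere T⁴ = (1−a)S/(4σ) = 1.464×10⁸ K⁴.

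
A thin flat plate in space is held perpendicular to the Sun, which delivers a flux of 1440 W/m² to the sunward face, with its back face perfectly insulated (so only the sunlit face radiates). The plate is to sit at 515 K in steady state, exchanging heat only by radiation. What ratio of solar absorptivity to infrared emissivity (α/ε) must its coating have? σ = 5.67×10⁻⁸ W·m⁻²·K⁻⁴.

α/ε ≈ 2.77

Balance: αS·A = εσ·1A·T⁴ ⇒ α/ε = σT⁴/S.
α/ε = 5.67×10⁻⁸·(515)⁴/1440 = 5.67×10⁻⁸·7.034×10¹⁰/1440.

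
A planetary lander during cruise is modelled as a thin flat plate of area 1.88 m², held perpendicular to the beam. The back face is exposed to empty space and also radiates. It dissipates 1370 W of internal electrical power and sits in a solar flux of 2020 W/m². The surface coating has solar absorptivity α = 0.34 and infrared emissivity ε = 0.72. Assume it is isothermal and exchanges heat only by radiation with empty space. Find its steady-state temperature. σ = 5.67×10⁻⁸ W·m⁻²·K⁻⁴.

At steady state, absorbed solar power + internal power = radiated power.
Absorbed: α·S·A_cross = 0.34·2020·1.880 = 1291 W (cross-section A).
Total input = 1291 + 1370 = 2661 W.
Radiated: εσ·A_surf·T⁴ with A_surf = 2A = 3.760 m².
T⁴ = 2661/(0.72·5.67×10⁻⁸·3.760) = 1.734×10¹⁰ K⁴.

T ≈ 363 K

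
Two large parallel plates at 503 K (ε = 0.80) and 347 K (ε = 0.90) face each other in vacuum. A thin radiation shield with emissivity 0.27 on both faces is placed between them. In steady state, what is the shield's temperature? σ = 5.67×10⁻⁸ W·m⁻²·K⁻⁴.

T_s ≈ 444 K

In steady state the net flux on the hot side equals that on the cold side.
σ(T₁⁴−T_s⁴)/D₁ = σ(T_s⁴−T₂⁴)/D₂, with D₁ = 1/ε₁+1/ε_s−1 = 3.954, D₂ = 1/ε_s+1/ε₂−1 = 3.815.
Solve for T_s⁴: T_s⁴ = (D₂·T₁⁴ + D₁·T₂⁴)/(D₁+D₂) = 3.881×10¹⁰ K⁴.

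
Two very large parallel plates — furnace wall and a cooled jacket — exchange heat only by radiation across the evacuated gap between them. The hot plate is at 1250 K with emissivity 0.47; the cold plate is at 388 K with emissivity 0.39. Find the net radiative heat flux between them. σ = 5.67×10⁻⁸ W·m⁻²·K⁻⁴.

q ≈ 37100 W/m²

For two infinite grey parallel plates, q = σ(T₁⁴ − T₂⁴)/(1/ε₁ + 1/ε₂ − 1).
T₁⁴ − T₂⁴ = 2.441×10¹² − 2.266×10¹⁰ = 2.419×10¹² K⁴.
1/ε₁ + 1/ε₂ − 1 = 2.128 + 2.564 − 1 = 3.692.
q = 5.67×10⁻⁸ × 2.419×10¹² / 3.692.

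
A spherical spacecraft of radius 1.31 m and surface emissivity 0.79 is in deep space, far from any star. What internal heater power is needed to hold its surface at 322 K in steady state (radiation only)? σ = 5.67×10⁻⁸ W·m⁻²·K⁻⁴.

P = εσ·4πr²·T⁴.
4πr² = 21.57 m²; T⁴ = 1.075×10¹⁰ K⁴.
P = 0.79·5.67×10⁻⁸·21.57·1.075×10¹⁰.

P ≈ 10400 W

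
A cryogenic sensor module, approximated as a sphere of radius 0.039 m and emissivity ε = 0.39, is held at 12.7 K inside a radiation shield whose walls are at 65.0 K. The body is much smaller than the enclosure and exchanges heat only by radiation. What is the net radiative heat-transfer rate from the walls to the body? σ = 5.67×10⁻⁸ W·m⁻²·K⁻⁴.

For a small grey body in a large enclosure: P_net = εσA(T_body⁴ − T_wall⁴).
A = 4πr² = 0.01911 m²; T_body⁴ − T_wall⁴ = 26010 − 1.785×10⁷ = -1.782×10⁷ K⁴.
|P_net| = 0.39·5.67×10⁻⁸·0.01911·1.782×10⁷.

P_net ≈ 0.00753 W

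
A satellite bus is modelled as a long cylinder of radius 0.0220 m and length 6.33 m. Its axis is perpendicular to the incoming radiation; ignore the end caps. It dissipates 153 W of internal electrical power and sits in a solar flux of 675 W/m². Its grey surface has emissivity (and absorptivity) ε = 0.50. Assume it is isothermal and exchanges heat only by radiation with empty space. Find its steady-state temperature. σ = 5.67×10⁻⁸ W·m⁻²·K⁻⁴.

T ≈ 316 K

At steady state, absorbed solar power + internal power = radiated power.
Absorbed: α·S·A_cross = 0.50·675·0.2785 = 94.00 W (cross-section 2rL).
Total input = 94.00 + 153 = 247.0 W.
Radiated: εσ·A_surf·T⁴ with A_surf = 2πrL = 0.8750 m².
T⁴ = 247.0/(0.50·5.67×10⁻⁸·0.8750) = 9.957×10⁹ K⁴.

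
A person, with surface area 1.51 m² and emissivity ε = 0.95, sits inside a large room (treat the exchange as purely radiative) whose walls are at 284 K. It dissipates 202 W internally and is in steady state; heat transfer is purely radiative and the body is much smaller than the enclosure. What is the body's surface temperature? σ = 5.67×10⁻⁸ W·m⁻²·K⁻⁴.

For a small grey body in a large enclosure, net radiated power = εσA(T⁴ − T_w⁴).
Steady state: P = εσA(T⁴ − T_w⁴) with A = 1.51 m².
T⁴ = P/(εσA) + T_w⁴ = 202/(0.95·5.67×10⁻⁸·1.510) + (284)⁴
    = 2.484×10⁹ + 6.505×10⁹ = 8.989×10⁹ K⁴.

T ≈ 308 K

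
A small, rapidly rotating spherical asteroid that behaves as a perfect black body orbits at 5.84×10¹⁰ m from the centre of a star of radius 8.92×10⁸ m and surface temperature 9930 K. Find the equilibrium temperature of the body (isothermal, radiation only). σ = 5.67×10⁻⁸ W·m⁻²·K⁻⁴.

T ≈ 868 K

The star's surface emits σT_*⁴; at distance d the flux is S = σT_*⁴(R_*/d)².
S = 5.67×10⁻⁸·(9930)⁴·(8.92×10⁸/5.84×10¹⁰)² = 1.286×10⁵ W/m².
For an isothermal sphere T⁴ = (1−a)S/(4σ) = 5.671×10¹¹ K⁴.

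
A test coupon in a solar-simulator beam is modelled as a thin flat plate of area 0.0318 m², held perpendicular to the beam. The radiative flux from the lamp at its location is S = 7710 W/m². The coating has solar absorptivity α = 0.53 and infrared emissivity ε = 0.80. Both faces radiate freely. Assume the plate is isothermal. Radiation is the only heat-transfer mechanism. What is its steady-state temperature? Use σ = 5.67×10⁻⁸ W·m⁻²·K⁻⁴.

T ≈ 461 K

At equilibrium, absorbed power = emitted power.
Absorbing cross-section = A = 0.03180 m²; emitting surface = 2A = 0.06360 m² (ratio 2).
αS·A_cross = εσ·A_surf·T⁴  ⇒  T⁴ = αS/(ε·2σ).
T⁴ = 0.530·7710/(0.80·2·5.67×10⁻⁸) = 4.504×10¹⁰ K⁴.
T = (4.504×10¹⁰)^(1/4).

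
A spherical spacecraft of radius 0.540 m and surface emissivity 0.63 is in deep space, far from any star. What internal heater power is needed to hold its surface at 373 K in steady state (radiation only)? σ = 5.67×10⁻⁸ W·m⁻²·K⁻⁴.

P ≈ 2530 W

P = εσ·4πr²·T⁴.
4πr² = 3.664 m²; T⁴ = 1.936×10¹⁰ K⁴.
P = 0.63·5.67×10⁻⁸·3.664·1.936×10¹⁰.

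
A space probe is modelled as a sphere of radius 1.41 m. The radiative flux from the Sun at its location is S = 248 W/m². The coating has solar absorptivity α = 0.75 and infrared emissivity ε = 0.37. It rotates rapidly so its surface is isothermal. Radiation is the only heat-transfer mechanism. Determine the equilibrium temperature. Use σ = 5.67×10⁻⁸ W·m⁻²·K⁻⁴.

T ≈ 217 K

At equilibrium, absorbed power = emitted power.
Absorbing cross-section = πr² = 6.246 m²; emitting surface = 4πr² = 24.98 m² (ratio 4).
αS·A_cross = εσ·A_surf·T⁴  ⇒  T⁴ = αS/(ε·4σ).
T⁴ = 0.750·248/(0.37·4·5.67×10⁻⁸) = 2.217×10⁹ K⁴.
T = (2.217×10⁹)^(1/4).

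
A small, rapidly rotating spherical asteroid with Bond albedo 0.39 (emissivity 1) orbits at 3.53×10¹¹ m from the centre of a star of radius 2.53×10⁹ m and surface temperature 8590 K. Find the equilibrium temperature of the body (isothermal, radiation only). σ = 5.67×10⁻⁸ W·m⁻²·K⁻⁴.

T ≈ 454 K

The star's surface emits σT_*⁴; at distance d the flux is S = σT_*⁴(R_*/d)².
S = 5.67×10⁻⁸·(8590)⁴·(2.53×10⁹/3.53×10¹¹)² = 15860 W/m².
For an isothermal sphere T⁴ = (1−a)S/(4σ) = 4.265×10¹⁰ K⁴.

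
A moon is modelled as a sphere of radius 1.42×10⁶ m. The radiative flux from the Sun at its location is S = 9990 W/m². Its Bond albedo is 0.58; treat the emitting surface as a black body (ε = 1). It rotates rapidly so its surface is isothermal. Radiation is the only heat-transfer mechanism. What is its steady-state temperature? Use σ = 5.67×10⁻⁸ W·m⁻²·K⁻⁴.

At equilibrium, absorbed power = emitted power.
Absorbing cross-section = πr² = 6.335×10¹² m²; emitting surface = 4πr² = 2.534×10¹³ m² (ratio 4).
(1−a)S·A_cross = εσ·A_surf·T⁴  ⇒  T⁴ = (1−a)S/(4σ).
T⁴ = 0.420·9990/(4·5.67×10⁻⁸) = 1.850×10¹⁰ K⁴.
T = (1.850×10¹⁰)^(1/4).

T ≈ 369 K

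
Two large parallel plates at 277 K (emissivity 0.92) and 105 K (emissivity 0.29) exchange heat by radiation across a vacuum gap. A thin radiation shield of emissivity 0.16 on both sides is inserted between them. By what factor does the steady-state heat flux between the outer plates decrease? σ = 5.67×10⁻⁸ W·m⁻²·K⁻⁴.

Without shield: q₀ = σΔ(T⁴)/(1/ε₁+1/ε₂−1) with denominator 3.535.
With shield the two gaps are in series; the resistances add: (1/ε₁+1/ε_s−1)+(1/ε_s+1/ε₂−1) = 6.337+8.698 = 15.04.
Heat-flux ratio q₀/q = 15.04/3.535.

factor ≈ 4.25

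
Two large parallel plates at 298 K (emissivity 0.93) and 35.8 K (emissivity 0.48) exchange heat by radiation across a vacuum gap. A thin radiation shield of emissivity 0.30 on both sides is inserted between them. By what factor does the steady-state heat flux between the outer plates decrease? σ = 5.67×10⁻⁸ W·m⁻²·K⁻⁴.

factor ≈ 3.63

Without shield: q₀ = σΔ(T⁴)/(1/ε₁+1/ε₂−1) with denominator 2.159.
With shield the two gaps are in series; the resistances add: (1/ε₁+1/ε_s−1)+(1/ε_s+1/ε₂−1) = 3.409+4.417 = 7.825.
Heat-flux ratio q₀/q = 7.825/2.159.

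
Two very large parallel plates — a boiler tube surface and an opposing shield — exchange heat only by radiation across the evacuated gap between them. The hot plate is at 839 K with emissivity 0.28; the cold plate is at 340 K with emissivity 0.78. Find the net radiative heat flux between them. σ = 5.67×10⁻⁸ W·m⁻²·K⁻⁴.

q ≈ 7090 W/m²

For two infinite grey parallel plates, q = σ(T₁⁴ − T₂⁴)/(1/ε₁ + 1/ε₂ − 1).
T₁⁴ − T₂⁴ = 4.955×10¹¹ − 1.336×10¹⁰ = 4.821×10¹¹ K⁴.
1/ε₁ + 1/ε₂ − 1 = 3.571 + 1.282 − 1 = 3.853.
q = 5.67×10⁻⁸ × 4.821×10¹¹ / 3.853.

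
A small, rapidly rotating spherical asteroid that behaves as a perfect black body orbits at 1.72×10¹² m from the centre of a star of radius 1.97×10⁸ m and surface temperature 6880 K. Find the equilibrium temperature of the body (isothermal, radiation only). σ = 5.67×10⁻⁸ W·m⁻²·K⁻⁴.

The star's surface emits σT_*⁴; at distance d the flux is S = σT_*⁴(R_*/d)².
S = 5.67×10⁻⁸·(6880)⁴·(1.97×10⁸/1.72×10¹²)² = 1.667 W/m².
For an isothermal sphere T⁴ = (1−a)S/(4σ) = 7.348×10⁶ K⁴.

T ≈ 52.1 K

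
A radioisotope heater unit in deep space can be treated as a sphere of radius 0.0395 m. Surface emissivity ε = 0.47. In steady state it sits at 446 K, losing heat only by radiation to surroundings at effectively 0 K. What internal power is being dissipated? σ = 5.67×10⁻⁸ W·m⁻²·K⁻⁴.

P ≈ 20.7 W

Steady state: P = εσA T⁴.
A = 4πr² = 0.01961 m²; T⁴ = (446)⁴ = 3.957×10¹⁰ K⁴.
P = 0.47 × 5.67×10⁻⁸ × 0.01961 × 3.957×10¹⁰.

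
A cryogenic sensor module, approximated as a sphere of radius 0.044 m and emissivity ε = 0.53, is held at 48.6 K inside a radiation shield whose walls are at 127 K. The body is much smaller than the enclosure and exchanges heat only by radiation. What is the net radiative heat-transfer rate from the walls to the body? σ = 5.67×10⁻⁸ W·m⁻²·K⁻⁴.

P_net ≈ 0.186 W

For a small grey body in a large enclosure: P_net = εσA(T_body⁴ − T_wall⁴).
A = 4πr² = 0.02433 m²; T_body⁴ − T_wall⁴ = 5.579×10⁶ − 2.601×10⁸ = -2.546×10⁸ K⁴.
|P_net| = 0.53·5.67×10⁻⁸·0.02433·2.546×10⁸.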